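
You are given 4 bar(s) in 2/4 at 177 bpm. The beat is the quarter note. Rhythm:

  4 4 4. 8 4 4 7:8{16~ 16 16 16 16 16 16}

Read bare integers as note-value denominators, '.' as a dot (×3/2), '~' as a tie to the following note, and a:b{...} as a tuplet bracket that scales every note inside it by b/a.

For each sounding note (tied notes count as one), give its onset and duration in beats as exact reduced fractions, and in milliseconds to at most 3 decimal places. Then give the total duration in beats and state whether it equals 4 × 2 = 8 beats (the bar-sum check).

1) 0.0ms=0b +338.983ms=1b
2) 338.983ms=1b +338.983ms=1b
3) 677.966ms=2b +508.475ms=3/2b
4) 1186.441ms=7/2b +169.492ms=1/2b
5) 1355.932ms=4b +338.983ms=1b
6) 1694.915ms=5b +338.983ms=1b
7) 2033.898ms=6b +193.705ms=4/7b
8) 2227.603ms=46/7b +96.852ms=2/7b
9) 2324.455ms=48/7b +96.852ms=2/7b
10) 2421.308ms=50/7b +96.852ms=2/7b
11) 2518.16ms=52/7b +96.852ms=2/7b
12) 2615.012ms=54/7b +96.852ms=2/7b
Σ=8b of 8 (177bpm 2/4) — PASS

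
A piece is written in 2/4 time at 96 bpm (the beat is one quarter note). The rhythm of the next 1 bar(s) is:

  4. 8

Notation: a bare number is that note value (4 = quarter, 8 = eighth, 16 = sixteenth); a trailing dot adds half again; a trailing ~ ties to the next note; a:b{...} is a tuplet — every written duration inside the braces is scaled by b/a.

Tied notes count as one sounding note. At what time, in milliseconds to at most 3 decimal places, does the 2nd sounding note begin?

note 2 onset = 3/2b = 937.5ms

1. 0.0ms @ 0 + 937.5ms (3/2)
2. 937.5ms @ 3/2 + 312.5ms (1/2)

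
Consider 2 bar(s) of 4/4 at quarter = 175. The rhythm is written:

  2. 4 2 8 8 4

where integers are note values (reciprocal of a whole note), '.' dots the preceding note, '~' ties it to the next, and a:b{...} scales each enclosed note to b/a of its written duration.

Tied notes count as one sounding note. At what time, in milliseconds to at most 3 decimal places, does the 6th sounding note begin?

1. 0.0ms @ 0 + 1028.571ms (3)
2. 1028.571ms @ 3 + 342.857ms (1)
3. 1371.429ms @ 4 + 685.714ms (2)
4. 2057.143ms @ 6 + 171.429ms (1/2)
5. 2228.571ms @ 13/2 + 171.429ms (1/2)
6. 2400.0ms @ 7 + 342.857ms (1)

note 6 onset = 7b = 2400.0ms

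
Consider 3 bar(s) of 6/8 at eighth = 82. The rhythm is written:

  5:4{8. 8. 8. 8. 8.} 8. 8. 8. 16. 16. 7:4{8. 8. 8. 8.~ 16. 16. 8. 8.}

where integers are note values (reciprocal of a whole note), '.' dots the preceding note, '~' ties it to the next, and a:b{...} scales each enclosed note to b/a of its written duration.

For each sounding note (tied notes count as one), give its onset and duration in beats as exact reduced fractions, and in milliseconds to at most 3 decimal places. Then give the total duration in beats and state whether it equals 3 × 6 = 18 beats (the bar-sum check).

1) 0.0ms=0b +878.049ms=6/5b
2) 878.049ms=6/5b +878.049ms=6/5b
3) 1756.098ms=12/5b +878.049ms=6/5b
4) 2634.146ms=18/5b +878.049ms=6/5b
5) 3512.195ms=24/5b +878.049ms=6/5b
6) 4390.244ms=6b +1097.561ms=3/2b
7) 5487.805ms=15/2b +1097.561ms=3/2b
8) 6585.366ms=9b +1097.561ms=3/2b
9) 7682.927ms=21/2b +548.78ms=3/4b
10) 8231.707ms=45/4b +548.78ms=3/4b
11) 8780.488ms=12b +627.178ms=6/7b
12) 9407.666ms=90/7b +627.178ms=6/7b
13) 10034.843ms=96/7b +627.178ms=6/7b
14) 10662.021ms=102/7b +940.767ms=9/7b
15) 11602.787ms=111/7b +313.589ms=3/7b
16) 11916.376ms=114/7b +627.178ms=6/7b
17) 12543.554ms=120/7b +627.178ms=6/7b
Σ=18b of 18 (82bpm 6/8) — PASS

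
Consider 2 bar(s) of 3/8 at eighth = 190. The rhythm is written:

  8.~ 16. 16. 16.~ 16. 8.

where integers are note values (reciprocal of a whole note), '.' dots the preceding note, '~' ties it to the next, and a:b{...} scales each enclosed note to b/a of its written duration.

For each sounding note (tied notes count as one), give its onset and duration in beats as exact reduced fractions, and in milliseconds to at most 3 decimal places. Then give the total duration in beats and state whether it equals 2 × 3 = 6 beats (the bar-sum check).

1) 0.0ms=0b +710.526ms=9/4b
2) 710.526ms=9/4b +236.842ms=3/4b
3) 947.368ms=3b +473.684ms=3/2b
4) 1421.053ms=9/2b +473.684ms=3/2b
Σ=6b of 6 (190bpm 3/8) — PASS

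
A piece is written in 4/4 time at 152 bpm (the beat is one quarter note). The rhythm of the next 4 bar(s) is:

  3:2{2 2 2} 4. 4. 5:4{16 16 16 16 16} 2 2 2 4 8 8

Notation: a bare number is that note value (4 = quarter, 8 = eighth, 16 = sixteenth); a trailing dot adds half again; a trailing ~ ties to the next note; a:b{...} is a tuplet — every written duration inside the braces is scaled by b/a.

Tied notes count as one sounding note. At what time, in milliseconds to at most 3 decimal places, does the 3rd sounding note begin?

note 3 onset = 8/3b = 1052.632ms

1. 0.0ms @ 0 + 526.316ms (4/3)
2. 526.316ms @ 4/3 + 526.316ms (4/3)
3. 1052.632ms @ 8/3 + 526.316ms (4/3)
4. 1578.947ms @ 4 + 592.105ms (3/2)
5. 2171.053ms @ 11/2 + 592.105ms (3/2)
6. 2763.158ms @ 7 + 78.947ms (1/5)
7. 2842.105ms @ 36/5 + 78.947ms (1/5)
8. 2921.053ms @ 37/5 + 78.947ms (1/5)
9. 3000.0ms @ 38/5 + 78.947ms (1/5)
10. 3078.947ms @ 39/5 + 78.947ms (1/5)
11. 3157.895ms @ 8 + 789.474ms (2)
12. 3947.368ms @ 10 + 789.474ms (2)
13. 4736.842ms @ 12 + 789.474ms (2)
14. 5526.316ms @ 14 + 394.737ms (1)
15. 5921.053ms @ 15 + 197.368ms (1/2)
16. 6118.421ms @ 31/2 + 197.368ms (1/2)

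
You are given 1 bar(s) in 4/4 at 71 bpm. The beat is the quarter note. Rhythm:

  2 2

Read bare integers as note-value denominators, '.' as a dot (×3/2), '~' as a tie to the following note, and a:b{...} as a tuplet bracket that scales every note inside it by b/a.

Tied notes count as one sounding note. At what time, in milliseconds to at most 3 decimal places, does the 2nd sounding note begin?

1. 0.0ms @ 0 + 1690.141ms (2)
2. 1690.141ms @ 2 + 1690.141ms (2)

note 2 onset = 2b = 1690.141ms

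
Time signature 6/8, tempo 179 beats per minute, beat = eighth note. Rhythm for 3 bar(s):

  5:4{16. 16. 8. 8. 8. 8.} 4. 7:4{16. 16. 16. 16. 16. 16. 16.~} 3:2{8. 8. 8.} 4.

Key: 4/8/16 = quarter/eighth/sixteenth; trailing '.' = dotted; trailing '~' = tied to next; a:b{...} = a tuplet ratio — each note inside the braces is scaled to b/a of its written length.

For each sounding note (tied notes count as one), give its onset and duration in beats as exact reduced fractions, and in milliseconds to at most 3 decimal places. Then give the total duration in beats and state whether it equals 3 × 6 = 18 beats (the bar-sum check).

1) 0.0ms=0b +201.117ms=3/5b
2) 201.117ms=3/5b +201.117ms=3/5b
3) 402.235ms=6/5b +402.235ms=6/5b
4) 804.469ms=12/5b +402.235ms=6/5b
5) 1206.704ms=18/5b +402.235ms=6/5b
6) 1608.939ms=24/5b +402.235ms=6/5b
7) 2011.173ms=6b +1005.587ms=3b
8) 3016.76ms=9b +143.655ms=3/7b
9) 3160.415ms=66/7b +143.655ms=3/7b
10) 3304.07ms=69/7b +143.655ms=3/7b
11) 3447.725ms=72/7b +143.655ms=3/7b
12) 3591.381ms=75/7b +143.655ms=3/7b
13) 3735.036ms=78/7b +143.655ms=3/7b
14) 3878.691ms=81/7b +478.851ms=10/7b
15) 4357.542ms=13b +335.196ms=1b
16) 4692.737ms=14b +335.196ms=1b
17) 5027.933ms=15b +1005.587ms=3b
Σ=18b of 18 (179bpm 6/8) — PASS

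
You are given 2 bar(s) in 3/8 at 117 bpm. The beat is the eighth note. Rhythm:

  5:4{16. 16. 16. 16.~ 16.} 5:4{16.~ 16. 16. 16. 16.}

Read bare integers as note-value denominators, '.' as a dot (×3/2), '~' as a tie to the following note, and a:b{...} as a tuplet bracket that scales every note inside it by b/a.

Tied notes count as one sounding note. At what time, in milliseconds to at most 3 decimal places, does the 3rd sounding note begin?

note 3 onset = 6/5b = 615.385ms

1. 0.0ms @ 0 + 307.692ms (3/5)
2. 307.692ms @ 3/5 + 307.692ms (3/5)
3. 615.385ms @ 6/5 + 307.692ms (3/5)
4. 923.077ms @ 9/5 + 615.385ms (6/5)
5. 1538.462ms @ 3 + 615.385ms (6/5)
6. 2153.846ms @ 21/5 + 307.692ms (3/5)
7. 2461.538ms @ 24/5 + 307.692ms (3/5)
8. 2769.231ms @ 27/5 + 307.692ms (3/5)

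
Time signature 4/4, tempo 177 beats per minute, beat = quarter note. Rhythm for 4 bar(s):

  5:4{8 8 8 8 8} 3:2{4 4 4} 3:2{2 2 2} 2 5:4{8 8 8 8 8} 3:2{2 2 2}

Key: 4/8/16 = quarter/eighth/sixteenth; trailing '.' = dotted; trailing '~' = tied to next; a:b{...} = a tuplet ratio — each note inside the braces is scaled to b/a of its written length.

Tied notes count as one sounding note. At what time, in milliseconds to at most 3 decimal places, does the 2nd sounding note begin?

1. 0.0ms @ 0 + 135.593ms (2/5)
2. 135.593ms @ 2/5 + 135.593ms (2/5)
3. 271.186ms @ 4/5 + 135.593ms (2/5)
4. 406.78ms @ 6/5 + 135.593ms (2/5)
5. 542.373ms @ 8/5 + 135.593ms (2/5)
6. 677.966ms @ 2 + 225.989ms (2/3)
7. 903.955ms @ 8/3 + 225.989ms (2/3)
8. 1129.944ms @ 10/3 + 225.989ms (2/3)
9. 1355.932ms @ 4 + 451.977ms (4/3)
10. 1807.91ms @ 16/3 + 451.977ms (4/3)
11. 2259.887ms @ 20/3 + 451.977ms (4/3)
12. 2711.864ms @ 8 + 677.966ms (2)
13. 3389.831ms @ 10 + 135.593ms (2/5)
14. 3525.424ms @ 52/5 + 135.593ms (2/5)
15. 3661.017ms @ 54/5 + 135.593ms (2/5)
16. 3796.61ms @ 56/5 + 135.593ms (2/5)
17. 3932.203ms @ 58/5 + 135.593ms (2/5)
18. 4067.797ms @ 12 + 451.977ms (4/3)
19. 4519.774ms @ 40/3 + 451.977ms (4/3)
20. 4971.751ms @ 44/3 + 451.977ms (4/3)

note 2 onset = 2/5b = 135.593ms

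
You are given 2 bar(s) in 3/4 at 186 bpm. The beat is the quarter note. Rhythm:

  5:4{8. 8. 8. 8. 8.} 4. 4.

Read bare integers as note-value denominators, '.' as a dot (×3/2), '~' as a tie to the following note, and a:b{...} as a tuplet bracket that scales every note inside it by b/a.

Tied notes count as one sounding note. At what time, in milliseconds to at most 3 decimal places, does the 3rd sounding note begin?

1. 0.0ms @ 0 + 193.548ms (3/5)
2. 193.548ms @ 3/5 + 193.548ms (3/5)
3. 387.097ms @ 6/5 + 193.548ms (3/5)
4. 580.645ms @ 9/5 + 193.548ms (3/5)
5. 774.194ms @ 12/5 + 193.548ms (3/5)
6. 967.742ms @ 3 + 483.871ms (3/2)
7. 1451.613ms @ 9/2 + 483.871ms (3/2)

note 3 onset = 6/5b = 387.097ms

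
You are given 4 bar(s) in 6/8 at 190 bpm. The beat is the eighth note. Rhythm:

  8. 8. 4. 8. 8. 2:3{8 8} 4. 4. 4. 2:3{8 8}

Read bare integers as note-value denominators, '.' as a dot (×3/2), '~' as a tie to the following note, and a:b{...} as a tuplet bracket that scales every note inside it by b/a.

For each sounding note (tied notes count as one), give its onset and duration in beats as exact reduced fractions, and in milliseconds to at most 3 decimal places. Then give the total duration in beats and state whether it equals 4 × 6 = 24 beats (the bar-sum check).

1) 0.0ms=0b +473.684ms=3/2b
2) 473.684ms=3/2b +473.684ms=3/2b
3) 947.368ms=3b +947.368ms=3b
4) 1894.737ms=6b +473.684ms=3/2b
5) 2368.421ms=15/2b +473.684ms=3/2b
6) 2842.105ms=9b +473.684ms=3/2b
7) 3315.789ms=21/2b +473.684ms=3/2b
8) 3789.474ms=12b +947.368ms=3b
9) 4736.842ms=15b +947.368ms=3b
10) 5684.211ms=18b +947.368ms=3b
11) 6631.579ms=21b +473.684ms=3/2b
12) 7105.263ms=45/2b +473.684ms=3/2b
Σ=24b of 24 (190bpm 6/8) — PASS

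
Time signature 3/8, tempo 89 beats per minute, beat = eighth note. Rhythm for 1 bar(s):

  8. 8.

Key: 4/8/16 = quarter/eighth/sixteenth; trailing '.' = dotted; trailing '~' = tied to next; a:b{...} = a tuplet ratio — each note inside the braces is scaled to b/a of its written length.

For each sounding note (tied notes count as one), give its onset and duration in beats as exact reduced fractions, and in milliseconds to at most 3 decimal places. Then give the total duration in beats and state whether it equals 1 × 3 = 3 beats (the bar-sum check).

1) 0.0ms=0b +1011.236ms=3/2b
2) 1011.236ms=3/2b +1011.236ms=3/2b
Σ=3b of 3 (89bpm 3/8) — PASS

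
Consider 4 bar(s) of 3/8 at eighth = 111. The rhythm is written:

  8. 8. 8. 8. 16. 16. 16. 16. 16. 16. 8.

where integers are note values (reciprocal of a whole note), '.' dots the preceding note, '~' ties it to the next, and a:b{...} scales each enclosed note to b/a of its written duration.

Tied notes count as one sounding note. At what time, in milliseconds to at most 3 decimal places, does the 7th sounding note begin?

note 7 onset = 15/2b = 4054.054ms

1. 0.0ms @ 0 + 810.811ms (3/2)
2. 810.811ms @ 3/2 + 810.811ms (3/2)
3. 1621.622ms @ 3 + 810.811ms (3/2)
4. 2432.432ms @ 9/2 + 810.811ms (3/2)
5. 3243.243ms @ 6 + 405.405ms (3/4)
6. 3648.649ms @ 27/4 + 405.405ms (3/4)
7. 4054.054ms @ 15/2 + 405.405ms (3/4)
8. 4459.459ms @ 33/4 + 405.405ms (3/4)
9. 4864.865ms @ 9 + 405.405ms (3/4)
10. 5270.27ms @ 39/4 + 405.405ms (3/4)
11. 5675.676ms @ 21/2 + 810.811ms (3/2)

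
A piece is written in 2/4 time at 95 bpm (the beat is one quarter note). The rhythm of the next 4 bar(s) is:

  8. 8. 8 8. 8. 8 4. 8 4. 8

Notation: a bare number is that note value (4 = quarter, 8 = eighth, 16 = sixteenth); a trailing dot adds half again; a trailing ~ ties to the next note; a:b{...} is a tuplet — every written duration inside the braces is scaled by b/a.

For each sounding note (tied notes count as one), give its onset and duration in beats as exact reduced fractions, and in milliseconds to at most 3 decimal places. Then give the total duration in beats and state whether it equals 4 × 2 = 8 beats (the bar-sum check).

1) 0.0ms=0b +473.684ms=3/4b
2) 473.684ms=3/4b +473.684ms=3/4b
3) 947.368ms=3/2b +315.789ms=1/2b
4) 1263.158ms=2b +473.684ms=3/4b
5) 1736.842ms=11/4b +473.684ms=3/4b
6) 2210.526ms=7/2b +315.789ms=1/2b
7) 2526.316ms=4b +947.368ms=3/2b
8) 3473.684ms=11/2b +315.789ms=1/2b
9) 3789.474ms=6b +947.368ms=3/2b
10) 4736.842ms=15/2b +315.789ms=1/2b
Σ=8b of 8 (95bpm 2/4) — PASS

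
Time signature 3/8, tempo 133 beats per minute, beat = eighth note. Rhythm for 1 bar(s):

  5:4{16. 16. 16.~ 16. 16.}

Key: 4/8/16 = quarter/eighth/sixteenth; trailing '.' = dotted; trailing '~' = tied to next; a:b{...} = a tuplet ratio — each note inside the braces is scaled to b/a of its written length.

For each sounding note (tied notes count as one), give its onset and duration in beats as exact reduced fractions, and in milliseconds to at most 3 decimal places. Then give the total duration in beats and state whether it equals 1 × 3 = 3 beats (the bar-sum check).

1) 0.0ms=0b +270.677ms=3/5b
2) 270.677ms=3/5b +270.677ms=3/5b
3) 541.353ms=6/5b +541.353ms=6/5b
4) 1082.707ms=12/5b +270.677ms=3/5b
Σ=3b of 3 (133bpm 3/8) — PASS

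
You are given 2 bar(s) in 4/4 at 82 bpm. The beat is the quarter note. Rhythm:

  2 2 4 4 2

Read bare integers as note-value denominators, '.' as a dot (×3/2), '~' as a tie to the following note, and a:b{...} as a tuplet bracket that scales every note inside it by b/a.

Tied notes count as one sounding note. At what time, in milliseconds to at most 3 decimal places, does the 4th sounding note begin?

1. 0.0ms @ 0 + 1463.415ms (2)
2. 1463.415ms @ 2 + 1463.415ms (2)
3. 2926.829ms @ 4 + 731.707ms (1)
4. 3658.537ms @ 5 + 731.707ms (1)
5. 4390.244ms @ 6 + 1463.415ms (2)

note 4 onset = 5b = 3658.537ms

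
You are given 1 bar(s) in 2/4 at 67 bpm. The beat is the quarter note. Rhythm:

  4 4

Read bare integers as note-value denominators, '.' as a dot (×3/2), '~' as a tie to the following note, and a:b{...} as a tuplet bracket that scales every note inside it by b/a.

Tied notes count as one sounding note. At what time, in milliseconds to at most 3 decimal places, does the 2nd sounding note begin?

note 2 onset = 1b = 895.522ms

1. 0.0ms @ 0 + 895.522ms (1)
2. 895.522ms @ 1 + 895.522ms (1)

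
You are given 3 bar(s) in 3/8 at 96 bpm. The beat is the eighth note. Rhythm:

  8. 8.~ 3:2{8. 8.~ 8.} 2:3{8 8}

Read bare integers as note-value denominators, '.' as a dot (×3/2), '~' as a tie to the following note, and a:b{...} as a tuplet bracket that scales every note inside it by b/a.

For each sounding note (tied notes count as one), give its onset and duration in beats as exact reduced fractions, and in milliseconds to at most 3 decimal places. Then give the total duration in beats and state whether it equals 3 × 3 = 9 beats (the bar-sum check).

1) 0.0ms=0b +937.5ms=3/2b
2) 937.5ms=3/2b +1562.5ms=5/2b
3) 2500.0ms=4b +1250.0ms=2b
4) 3750.0ms=6b +937.5ms=3/2b
5) 4687.5ms=15/2b +937.5ms=3/2b
Σ=9b of 9 (96bpm 3/8) — PASS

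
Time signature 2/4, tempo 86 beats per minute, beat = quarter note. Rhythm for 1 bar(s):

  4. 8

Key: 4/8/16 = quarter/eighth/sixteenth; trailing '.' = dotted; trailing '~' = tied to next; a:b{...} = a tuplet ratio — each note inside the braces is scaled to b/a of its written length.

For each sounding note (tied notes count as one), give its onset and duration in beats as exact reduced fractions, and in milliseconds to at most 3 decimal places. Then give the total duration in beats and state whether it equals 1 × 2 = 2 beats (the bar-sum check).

1) 0.0ms=0b +1046.512ms=3/2b
2) 1046.512ms=3/2b +348.837ms=1/2b
Σ=2b of 2 (86bpm 2/4) — PASS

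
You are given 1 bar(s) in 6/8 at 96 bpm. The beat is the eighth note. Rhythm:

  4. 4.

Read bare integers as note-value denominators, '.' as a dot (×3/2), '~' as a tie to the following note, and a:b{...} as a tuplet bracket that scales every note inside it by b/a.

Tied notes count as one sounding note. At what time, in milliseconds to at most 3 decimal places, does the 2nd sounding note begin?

1. 0.0ms @ 0 + 1875.0ms (3)
2. 1875.0ms @ 3 + 1875.0ms (3)

note 2 onset = 3b = 1875.0ms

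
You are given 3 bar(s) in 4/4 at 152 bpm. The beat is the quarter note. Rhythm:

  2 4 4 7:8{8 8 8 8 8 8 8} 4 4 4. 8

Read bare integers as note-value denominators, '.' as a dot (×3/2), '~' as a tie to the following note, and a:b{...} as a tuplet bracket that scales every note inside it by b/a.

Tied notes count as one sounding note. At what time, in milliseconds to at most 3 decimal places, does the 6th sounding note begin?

note 6 onset = 36/7b = 2030.075ms

1. 0.0ms @ 0 + 789.474ms (2)
2. 789.474ms @ 2 + 394.737ms (1)
3. 1184.211ms @ 3 + 394.737ms (1)
4. 1578.947ms @ 4 + 225.564ms (4/7)
5. 1804.511ms @ 32/7 + 225.564ms (4/7)
6. 2030.075ms @ 36/7 + 225.564ms (4/7)
7. 2255.639ms @ 40/7 + 225.564ms (4/7)
8. 2481.203ms @ 44/7 + 225.564ms (4/7)
9. 2706.767ms @ 48/7 + 225.564ms (4/7)
10. 2932.331ms @ 52/7 + 225.564ms (4/7)
11. 3157.895ms @ 8 + 394.737ms (1)
12. 3552.632ms @ 9 + 394.737ms (1)
13. 3947.368ms @ 10 + 592.105ms (3/2)
14. 4539.474ms @ 23/2 + 197.368ms (1/2)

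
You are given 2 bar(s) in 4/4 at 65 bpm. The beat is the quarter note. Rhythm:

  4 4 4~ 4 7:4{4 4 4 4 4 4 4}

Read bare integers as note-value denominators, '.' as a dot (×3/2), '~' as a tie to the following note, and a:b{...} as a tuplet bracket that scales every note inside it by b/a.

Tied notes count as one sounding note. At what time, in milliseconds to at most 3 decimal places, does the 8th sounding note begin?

note 8 onset = 44/7b = 5802.198ms

1. 0.0ms @ 0 + 923.077ms (1)
2. 923.077ms @ 1 + 923.077ms (1)
3. 1846.154ms @ 2 + 1846.154ms (2)
4. 3692.308ms @ 4 + 527.473ms (4/7)
5. 4219.78ms @ 32/7 + 527.473ms (4/7)
6. 4747.253ms @ 36/7 + 527.473ms (4/7)
7. 5274.725ms @ 40/7 + 527.473ms (4/7)
8. 5802.198ms @ 44/7 + 527.473ms (4/7)
9. 6329.67ms @ 48/7 + 527.473ms (4/7)
10. 6857.143ms @ 52/7 + 527.473ms (4/7)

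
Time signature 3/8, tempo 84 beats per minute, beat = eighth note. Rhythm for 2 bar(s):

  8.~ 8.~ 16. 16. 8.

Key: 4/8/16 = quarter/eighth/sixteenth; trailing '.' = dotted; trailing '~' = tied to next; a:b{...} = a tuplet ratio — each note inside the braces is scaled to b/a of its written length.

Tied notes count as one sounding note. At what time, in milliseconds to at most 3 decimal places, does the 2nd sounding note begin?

note 2 onset = 15/4b = 2678.571ms

1. 0.0ms @ 0 + 2678.571ms (15/4)
2. 2678.571ms @ 15/4 + 535.714ms (3/4)
3. 3214.286ms @ 9/2 + 1071.429ms (3/2)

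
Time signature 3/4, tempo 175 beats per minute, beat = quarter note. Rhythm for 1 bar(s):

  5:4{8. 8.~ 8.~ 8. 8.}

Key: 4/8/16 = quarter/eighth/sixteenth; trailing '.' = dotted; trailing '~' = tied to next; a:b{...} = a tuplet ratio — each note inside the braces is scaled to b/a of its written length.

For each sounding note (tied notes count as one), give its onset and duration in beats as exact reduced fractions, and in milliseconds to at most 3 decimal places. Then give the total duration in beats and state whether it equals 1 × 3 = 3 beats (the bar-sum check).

1) 0.0ms=0b +205.714ms=3/5b
2) 205.714ms=3/5b +617.143ms=9/5b
3) 822.857ms=12/5b +205.714ms=3/5b
Σ=3b of 3 (175bpm 3/4) — PASS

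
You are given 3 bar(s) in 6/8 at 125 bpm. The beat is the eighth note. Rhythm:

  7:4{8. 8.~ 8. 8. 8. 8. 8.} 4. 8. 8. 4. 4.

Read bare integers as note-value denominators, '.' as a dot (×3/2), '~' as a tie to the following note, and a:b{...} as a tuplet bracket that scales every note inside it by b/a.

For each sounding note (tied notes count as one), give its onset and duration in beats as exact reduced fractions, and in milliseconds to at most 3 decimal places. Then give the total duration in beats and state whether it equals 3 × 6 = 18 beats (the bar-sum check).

1) 0.0ms=0b +411.429ms=6/7b
2) 411.429ms=6/7b +822.857ms=12/7b
3) 1234.286ms=18/7b +411.429ms=6/7b
4) 1645.714ms=24/7b +411.429ms=6/7b
5) 2057.143ms=30/7b +411.429ms=6/7b
6) 2468.571ms=36/7b +411.429ms=6/7b
7) 2880.0ms=6b +1440.0ms=3b
8) 4320.0ms=9b +720.0ms=3/2b
9) 5040.0ms=21/2b +720.0ms=3/2b
10) 5760.0ms=12b +1440.0ms=3b
11) 7200.0ms=15b +1440.0ms=3b
Σ=18b of 18 (125bpm 6/8) — PASS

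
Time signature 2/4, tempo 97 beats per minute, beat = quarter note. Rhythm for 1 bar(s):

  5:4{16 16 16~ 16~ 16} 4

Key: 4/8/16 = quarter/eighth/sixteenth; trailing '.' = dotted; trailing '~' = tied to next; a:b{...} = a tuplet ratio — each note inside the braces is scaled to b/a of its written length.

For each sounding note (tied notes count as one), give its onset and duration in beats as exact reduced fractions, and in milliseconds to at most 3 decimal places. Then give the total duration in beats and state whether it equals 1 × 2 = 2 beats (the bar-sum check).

1) 0.0ms=0b +123.711ms=1/5b
2) 123.711ms=1/5b +123.711ms=1/5b
3) 247.423ms=2/5b +371.134ms=3/5b
4) 618.557ms=1b +618.557ms=1b
Σ=2b of 2 (97bpm 2/4) — PASS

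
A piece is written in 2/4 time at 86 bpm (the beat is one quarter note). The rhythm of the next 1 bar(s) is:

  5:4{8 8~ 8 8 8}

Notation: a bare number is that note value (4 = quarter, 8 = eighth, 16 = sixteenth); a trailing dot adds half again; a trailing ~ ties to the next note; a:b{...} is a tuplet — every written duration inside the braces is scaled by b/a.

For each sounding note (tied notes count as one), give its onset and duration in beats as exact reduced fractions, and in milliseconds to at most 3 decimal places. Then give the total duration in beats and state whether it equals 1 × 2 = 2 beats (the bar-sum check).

1) 0.0ms=0b +279.07ms=2/5b
2) 279.07ms=2/5b +558.14ms=4/5b
3) 837.209ms=6/5b +279.07ms=2/5b
4) 1116.279ms=8/5b +279.07ms=2/5b
Σ=2b of 2 (86bpm 2/4) — PASS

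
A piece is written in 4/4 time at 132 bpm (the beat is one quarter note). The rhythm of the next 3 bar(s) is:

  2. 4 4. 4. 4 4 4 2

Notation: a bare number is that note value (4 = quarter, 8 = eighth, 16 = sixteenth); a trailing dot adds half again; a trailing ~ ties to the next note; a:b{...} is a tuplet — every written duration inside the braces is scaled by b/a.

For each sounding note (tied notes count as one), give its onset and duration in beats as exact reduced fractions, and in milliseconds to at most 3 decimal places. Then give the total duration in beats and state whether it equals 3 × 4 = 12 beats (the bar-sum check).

1) 0.0ms=0b +1363.636ms=3b
2) 1363.636ms=3b +454.545ms=1b
3) 1818.182ms=4b +681.818ms=3/2b
4) 2500.0ms=11/2b +681.818ms=3/2b
5) 3181.818ms=7b +454.545ms=1b
6) 3636.364ms=8b +454.545ms=1b
7) 4090.909ms=9b +454.545ms=1b
8) 4545.455ms=10b +909.091ms=2b
Σ=12b of 12 (132bpm 4/4) — PASS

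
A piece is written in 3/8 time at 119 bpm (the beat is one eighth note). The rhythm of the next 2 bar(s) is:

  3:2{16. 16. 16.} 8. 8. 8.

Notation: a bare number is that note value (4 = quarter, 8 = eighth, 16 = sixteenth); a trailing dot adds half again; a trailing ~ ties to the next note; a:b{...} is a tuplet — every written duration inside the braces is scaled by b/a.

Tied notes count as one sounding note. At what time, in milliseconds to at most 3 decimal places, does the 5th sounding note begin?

note 5 onset = 3b = 1512.605ms

1. 0.0ms @ 0 + 252.101ms (1/2)
2. 252.101ms @ 1/2 + 252.101ms (1/2)
3. 504.202ms @ 1 + 252.101ms (1/2)
4. 756.303ms @ 3/2 + 756.303ms (3/2)
5. 1512.605ms @ 3 + 756.303ms (3/2)
6. 2268.908ms @ 9/2 + 756.303ms (3/2)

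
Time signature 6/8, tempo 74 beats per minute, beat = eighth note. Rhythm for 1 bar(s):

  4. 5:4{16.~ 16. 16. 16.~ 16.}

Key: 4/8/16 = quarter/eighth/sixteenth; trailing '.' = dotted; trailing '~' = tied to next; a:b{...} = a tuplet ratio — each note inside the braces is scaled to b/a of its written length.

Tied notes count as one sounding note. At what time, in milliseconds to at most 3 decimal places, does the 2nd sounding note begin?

note 2 onset = 3b = 2432.432ms

1. 0.0ms @ 0 + 2432.432ms (3)
2. 2432.432ms @ 3 + 972.973ms (6/5)
3. 3405.405ms @ 21/5 + 486.486ms (3/5)
4. 3891.892ms @ 24/5 + 972.973ms (6/5)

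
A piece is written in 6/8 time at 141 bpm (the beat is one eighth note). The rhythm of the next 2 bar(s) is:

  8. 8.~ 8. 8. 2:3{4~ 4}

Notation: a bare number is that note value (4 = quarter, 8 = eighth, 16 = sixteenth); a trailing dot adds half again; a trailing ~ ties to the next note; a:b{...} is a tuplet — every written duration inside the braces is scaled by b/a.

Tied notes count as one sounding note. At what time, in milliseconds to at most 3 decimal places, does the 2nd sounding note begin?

note 2 onset = 3/2b = 638.298ms

1. 0.0ms @ 0 + 638.298ms (3/2)
2. 638.298ms @ 3/2 + 1276.596ms (3)
3. 1914.894ms @ 9/2 + 638.298ms (3/2)
4. 2553.191ms @ 6 + 2553.191ms (6)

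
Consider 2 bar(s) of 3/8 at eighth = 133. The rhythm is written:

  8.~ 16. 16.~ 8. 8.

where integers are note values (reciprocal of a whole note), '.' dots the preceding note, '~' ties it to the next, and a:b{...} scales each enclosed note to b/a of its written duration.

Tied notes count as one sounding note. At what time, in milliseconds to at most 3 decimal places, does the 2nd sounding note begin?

note 2 onset = 9/4b = 1015.038ms

1. 0.0ms @ 0 + 1015.038ms (9/4)
2. 1015.038ms @ 9/4 + 1015.038ms (9/4)
3. 2030.075ms @ 9/2 + 676.692ms (3/2)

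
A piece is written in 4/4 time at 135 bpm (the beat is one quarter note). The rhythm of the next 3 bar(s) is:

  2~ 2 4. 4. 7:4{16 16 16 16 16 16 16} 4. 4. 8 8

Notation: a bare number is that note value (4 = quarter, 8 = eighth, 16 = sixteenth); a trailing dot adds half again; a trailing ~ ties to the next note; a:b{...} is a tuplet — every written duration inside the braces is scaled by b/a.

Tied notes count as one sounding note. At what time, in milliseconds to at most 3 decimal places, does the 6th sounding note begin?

note 6 onset = 51/7b = 3238.095ms

1. 0.0ms @ 0 + 1777.778ms (4)
2. 1777.778ms @ 4 + 666.667ms (3/2)
3. 2444.444ms @ 11/2 + 666.667ms (3/2)
4. 3111.111ms @ 7 + 63.492ms (1/7)
5. 3174.603ms @ 50/7 + 63.492ms (1/7)
6. 3238.095ms @ 51/7 + 63.492ms (1/7)
7. 3301.587ms @ 52/7 + 63.492ms (1/7)
8. 3365.079ms @ 53/7 + 63.492ms (1/7)
9. 3428.571ms @ 54/7 + 63.492ms (1/7)
10. 3492.063ms @ 55/7 + 63.492ms (1/7)
11. 3555.556ms @ 8 + 666.667ms (3/2)
12. 4222.222ms @ 19/2 + 666.667ms (3/2)
13. 4888.889ms @ 11 + 222.222ms (1/2)
14. 5111.111ms @ 23/2 + 222.222ms (1/2)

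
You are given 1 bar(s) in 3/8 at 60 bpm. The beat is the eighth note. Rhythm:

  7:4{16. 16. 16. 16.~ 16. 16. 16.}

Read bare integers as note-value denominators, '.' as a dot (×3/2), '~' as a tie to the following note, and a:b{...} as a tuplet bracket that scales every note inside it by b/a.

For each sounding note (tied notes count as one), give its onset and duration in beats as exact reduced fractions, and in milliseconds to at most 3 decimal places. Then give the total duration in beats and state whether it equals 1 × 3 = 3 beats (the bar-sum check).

1) 0.0ms=0b +428.571ms=3/7b
2) 428.571ms=3/7b +428.571ms=3/7b
3) 857.143ms=6/7b +428.571ms=3/7b
4) 1285.714ms=9/7b +857.143ms=6/7b
5) 2142.857ms=15/7b +428.571ms=3/7b
6) 2571.429ms=18/7b +428.571ms=3/7b
Σ=3b of 3 (60bpm 3/8) — PASS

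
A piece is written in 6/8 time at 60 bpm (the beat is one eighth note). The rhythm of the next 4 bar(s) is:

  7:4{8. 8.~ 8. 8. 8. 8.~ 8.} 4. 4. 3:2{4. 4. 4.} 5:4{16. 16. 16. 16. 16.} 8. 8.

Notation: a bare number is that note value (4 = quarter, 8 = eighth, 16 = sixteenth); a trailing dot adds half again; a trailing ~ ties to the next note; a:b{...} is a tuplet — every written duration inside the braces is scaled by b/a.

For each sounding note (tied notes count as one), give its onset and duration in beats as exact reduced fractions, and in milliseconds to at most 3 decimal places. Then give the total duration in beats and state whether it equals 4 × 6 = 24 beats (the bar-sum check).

1) 0.0ms=0b +857.143ms=6/7b
2) 857.143ms=6/7b +1714.286ms=12/7b
3) 2571.429ms=18/7b +857.143ms=6/7b
4) 3428.571ms=24/7b +857.143ms=6/7b
5) 4285.714ms=30/7b +1714.286ms=12/7b
6) 6000.0ms=6b +3000.0ms=3b
7) 9000.0ms=9b +3000.0ms=3b
8) 12000.0ms=12b +2000.0ms=2b
9) 14000.0ms=14b +2000.0ms=2b
10) 16000.0ms=16b +2000.0ms=2b
11) 18000.0ms=18b +600.0ms=3/5b
12) 18600.0ms=93/5b +600.0ms=3/5b
13) 19200.0ms=96/5b +600.0ms=3/5b
14) 19800.0ms=99/5b +600.0ms=3/5b
15) 20400.0ms=102/5b +600.0ms=3/5b
16) 21000.0ms=21b +1500.0ms=3/2b
17) 22500.0ms=45/2b +1500.0ms=3/2b
Σ=24b of 24 (60bpm 6/8) — PASS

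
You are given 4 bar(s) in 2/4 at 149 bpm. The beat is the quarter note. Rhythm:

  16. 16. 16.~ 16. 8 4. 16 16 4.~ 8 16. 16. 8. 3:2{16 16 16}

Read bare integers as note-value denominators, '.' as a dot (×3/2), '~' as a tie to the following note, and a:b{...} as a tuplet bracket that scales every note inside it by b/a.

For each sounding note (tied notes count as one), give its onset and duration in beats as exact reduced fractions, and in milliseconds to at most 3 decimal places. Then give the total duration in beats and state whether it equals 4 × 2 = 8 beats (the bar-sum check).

1) 0.0ms=0b +151.007ms=3/8b
2) 151.007ms=3/8b +151.007ms=3/8b
3) 302.013ms=3/4b +302.013ms=3/4b
4) 604.027ms=3/2b +201.342ms=1/2b
5) 805.369ms=2b +604.027ms=3/2b
6) 1409.396ms=7/2b +100.671ms=1/4b
7) 1510.067ms=15/4b +100.671ms=1/4b
8) 1610.738ms=4b +805.369ms=2b
9) 2416.107ms=6b +151.007ms=3/8b
10) 2567.114ms=51/8b +151.007ms=3/8b
11) 2718.121ms=27/4b +302.013ms=3/4b
12) 3020.134ms=15/2b +67.114ms=1/6b
13) 3087.248ms=23/3b +67.114ms=1/6b
14) 3154.362ms=47/6b +67.114ms=1/6b
Σ=8b of 8 (149bpm 2/4) — PASS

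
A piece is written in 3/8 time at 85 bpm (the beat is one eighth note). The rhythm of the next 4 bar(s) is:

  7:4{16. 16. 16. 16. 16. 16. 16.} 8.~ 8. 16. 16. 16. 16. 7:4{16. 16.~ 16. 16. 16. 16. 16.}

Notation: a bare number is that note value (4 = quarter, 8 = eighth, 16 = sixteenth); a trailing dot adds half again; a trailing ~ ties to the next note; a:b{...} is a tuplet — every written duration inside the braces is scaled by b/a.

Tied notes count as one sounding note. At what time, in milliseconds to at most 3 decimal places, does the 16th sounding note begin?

note 16 onset = 75/7b = 7563.025ms

1. 0.0ms @ 0 + 302.521ms (3/7)
2. 302.521ms @ 3/7 + 302.521ms (3/7)
3. 605.042ms @ 6/7 + 302.521ms (3/7)
4. 907.563ms @ 9/7 + 302.521ms (3/7)
5. 1210.084ms @ 12/7 + 302.521ms (3/7)
6. 1512.605ms @ 15/7 + 302.521ms (3/7)
7. 1815.126ms @ 18/7 + 302.521ms (3/7)
8. 2117.647ms @ 3 + 2117.647ms (3)
9. 4235.294ms @ 6 + 529.412ms (3/4)
10. 4764.706ms @ 27/4 + 529.412ms (3/4)
11. 5294.118ms @ 15/2 + 529.412ms (3/4)
12. 5823.529ms @ 33/4 + 529.412ms (3/4)
13. 6352.941ms @ 9 + 302.521ms (3/7)
14. 6655.462ms @ 66/7 + 605.042ms (6/7)
15. 7260.504ms @ 72/7 + 302.521ms (3/7)
16. 7563.025ms @ 75/7 + 302.521ms (3/7)
17. 7865.546ms @ 78/7 + 302.521ms (3/7)
18. 8168.067ms @ 81/7 + 302.521ms (3/7)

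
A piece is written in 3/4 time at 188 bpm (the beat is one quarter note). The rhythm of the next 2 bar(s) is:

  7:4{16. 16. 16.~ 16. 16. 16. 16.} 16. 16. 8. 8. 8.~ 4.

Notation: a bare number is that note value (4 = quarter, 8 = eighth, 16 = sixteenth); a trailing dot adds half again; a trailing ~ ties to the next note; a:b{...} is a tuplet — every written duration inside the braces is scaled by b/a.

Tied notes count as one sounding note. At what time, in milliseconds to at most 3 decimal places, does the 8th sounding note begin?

note 8 onset = 15/8b = 598.404ms

1. 0.0ms @ 0 + 68.389ms (3/14)
2. 68.389ms @ 3/14 + 68.389ms (3/14)
3. 136.778ms @ 3/7 + 136.778ms (3/7)
4. 273.556ms @ 6/7 + 68.389ms (3/14)
5. 341.945ms @ 15/14 + 68.389ms (3/14)
6. 410.334ms @ 9/7 + 68.389ms (3/14)
7. 478.723ms @ 3/2 + 119.681ms (3/8)
8. 598.404ms @ 15/8 + 119.681ms (3/8)
9. 718.085ms @ 9/4 + 239.362ms (3/4)
10. 957.447ms @ 3 + 239.362ms (3/4)
11. 1196.809ms @ 15/4 + 718.085ms (9/4)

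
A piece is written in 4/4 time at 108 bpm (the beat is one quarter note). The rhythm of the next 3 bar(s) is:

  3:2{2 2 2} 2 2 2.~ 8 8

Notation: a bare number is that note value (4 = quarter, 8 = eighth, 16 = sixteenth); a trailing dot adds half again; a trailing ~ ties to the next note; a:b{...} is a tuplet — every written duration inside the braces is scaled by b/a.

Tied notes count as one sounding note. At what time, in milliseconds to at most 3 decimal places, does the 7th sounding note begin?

1. 0.0ms @ 0 + 740.741ms (4/3)
2. 740.741ms @ 4/3 + 740.741ms (4/3)
3. 1481.481ms @ 8/3 + 740.741ms (4/3)
4. 2222.222ms @ 4 + 1111.111ms (2)
5. 3333.333ms @ 6 + 1111.111ms (2)
6. 4444.444ms @ 8 + 1944.444ms (7/2)
7. 6388.889ms @ 23/2 + 277.778ms (1/2)

note 7 onset = 23/2b = 6388.889ms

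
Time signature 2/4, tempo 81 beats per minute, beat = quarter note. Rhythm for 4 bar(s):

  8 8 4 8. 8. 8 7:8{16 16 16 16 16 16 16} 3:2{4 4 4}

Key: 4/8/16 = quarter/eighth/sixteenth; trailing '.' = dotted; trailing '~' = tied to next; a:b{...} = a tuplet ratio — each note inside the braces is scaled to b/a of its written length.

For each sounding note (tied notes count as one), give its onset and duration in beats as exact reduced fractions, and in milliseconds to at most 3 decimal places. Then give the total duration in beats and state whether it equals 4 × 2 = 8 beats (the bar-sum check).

1) 0.0ms=0b +370.37ms=1/2b
2) 370.37ms=1/2b +370.37ms=1/2b
3) 740.741ms=1b +740.741ms=1b
4) 1481.481ms=2b +555.556ms=3/4b
5) 2037.037ms=11/4b +555.556ms=3/4b
6) 2592.593ms=7/2b +370.37ms=1/2b
7) 2962.963ms=4b +211.64ms=2/7b
8) 3174.603ms=30/7b +211.64ms=2/7b
9) 3386.243ms=32/7b +211.64ms=2/7b
10) 3597.884ms=34/7b +211.64ms=2/7b
11) 3809.524ms=36/7b +211.64ms=2/7b
12) 4021.164ms=38/7b +211.64ms=2/7b
13) 4232.804ms=40/7b +211.64ms=2/7b
14) 4444.444ms=6b +493.827ms=2/3b
15) 4938.272ms=20/3b +493.827ms=2/3b
16) 5432.099ms=22/3b +493.827ms=2/3b
Σ=8b of 8 (81bpm 2/4) — PASS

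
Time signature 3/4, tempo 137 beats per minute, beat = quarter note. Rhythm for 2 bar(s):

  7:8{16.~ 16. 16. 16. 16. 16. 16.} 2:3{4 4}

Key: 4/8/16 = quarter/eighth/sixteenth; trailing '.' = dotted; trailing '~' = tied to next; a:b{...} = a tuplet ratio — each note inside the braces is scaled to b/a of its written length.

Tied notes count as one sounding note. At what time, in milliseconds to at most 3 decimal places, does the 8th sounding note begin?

note 8 onset = 9/2b = 1970.803ms

1. 0.0ms @ 0 + 375.391ms (6/7)
2. 375.391ms @ 6/7 + 187.696ms (3/7)
3. 563.087ms @ 9/7 + 187.696ms (3/7)
4. 750.782ms @ 12/7 + 187.696ms (3/7)
5. 938.478ms @ 15/7 + 187.696ms (3/7)
6. 1126.173ms @ 18/7 + 187.696ms (3/7)
7. 1313.869ms @ 3 + 656.934ms (3/2)
8. 1970.803ms @ 9/2 + 656.934ms (3/2)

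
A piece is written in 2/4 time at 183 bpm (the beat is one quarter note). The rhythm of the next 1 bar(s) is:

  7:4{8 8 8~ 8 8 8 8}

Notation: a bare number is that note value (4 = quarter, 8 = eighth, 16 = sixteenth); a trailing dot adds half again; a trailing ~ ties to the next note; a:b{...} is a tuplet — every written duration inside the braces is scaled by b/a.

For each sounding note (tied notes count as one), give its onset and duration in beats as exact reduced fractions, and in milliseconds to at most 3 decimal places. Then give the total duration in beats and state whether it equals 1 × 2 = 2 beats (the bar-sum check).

1) 0.0ms=0b +93.677ms=2/7b
2) 93.677ms=2/7b +93.677ms=2/7b
3) 187.354ms=4/7b +187.354ms=4/7b
4) 374.707ms=8/7b +93.677ms=2/7b
5) 468.384ms=10/7b +93.677ms=2/7b
6) 562.061ms=12/7b +93.677ms=2/7b
Σ=2b of 2 (183bpm 2/4) — PASS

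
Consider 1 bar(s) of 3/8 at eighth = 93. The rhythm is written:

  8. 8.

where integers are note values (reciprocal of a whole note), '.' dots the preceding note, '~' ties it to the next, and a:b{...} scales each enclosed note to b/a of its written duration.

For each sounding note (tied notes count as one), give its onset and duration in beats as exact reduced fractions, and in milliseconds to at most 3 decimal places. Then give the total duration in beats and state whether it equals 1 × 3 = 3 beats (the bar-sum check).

1) 0.0ms=0b +967.742ms=3/2b
2) 967.742ms=3/2b +967.742ms=3/2b
Σ=3b of 3 (93bpm 3/8) — PASS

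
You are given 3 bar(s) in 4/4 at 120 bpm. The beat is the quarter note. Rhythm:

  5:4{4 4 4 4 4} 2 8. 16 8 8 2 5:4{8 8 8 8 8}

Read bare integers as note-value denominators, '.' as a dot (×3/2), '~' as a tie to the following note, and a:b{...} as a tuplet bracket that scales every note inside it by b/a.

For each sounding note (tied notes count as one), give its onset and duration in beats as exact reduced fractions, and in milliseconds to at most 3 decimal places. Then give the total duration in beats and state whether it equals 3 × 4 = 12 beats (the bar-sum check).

1) 0.0ms=0b +400.0ms=4/5b
2) 400.0ms=4/5b +400.0ms=4/5b
3) 800.0ms=8/5b +400.0ms=4/5b
4) 1200.0ms=12/5b +400.0ms=4/5b
5) 1600.0ms=16/5b +400.0ms=4/5b
6) 2000.0ms=4b +1000.0ms=2b
7) 3000.0ms=6b +375.0ms=3/4b
8) 3375.0ms=27/4b +125.0ms=1/4b
9) 3500.0ms=7b +250.0ms=1/2b
10) 3750.0ms=15/2b +250.0ms=1/2b
11) 4000.0ms=8b +1000.0ms=2b
12) 5000.0ms=10b +200.0ms=2/5b
13) 5200.0ms=52/5b +200.0ms=2/5b
14) 5400.0ms=54/5b +200.0ms=2/5b
15) 5600.0ms=56/5b +200.0ms=2/5b
16) 5800.0ms=58/5b +200.0ms=2/5b
Σ=12b of 12 (120bpm 4/4) — PASS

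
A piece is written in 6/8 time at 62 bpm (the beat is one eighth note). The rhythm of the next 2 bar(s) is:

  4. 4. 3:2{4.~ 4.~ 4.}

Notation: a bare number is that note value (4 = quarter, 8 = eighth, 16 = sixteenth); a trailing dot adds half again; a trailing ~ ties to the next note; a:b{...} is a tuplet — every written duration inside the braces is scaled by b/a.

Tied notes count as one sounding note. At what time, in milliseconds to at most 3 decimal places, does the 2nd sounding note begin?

note 2 onset = 3b = 2903.226ms

1. 0.0ms @ 0 + 2903.226ms (3)
2. 2903.226ms @ 3 + 2903.226ms (3)
3. 5806.452ms @ 6 + 5806.452ms (6)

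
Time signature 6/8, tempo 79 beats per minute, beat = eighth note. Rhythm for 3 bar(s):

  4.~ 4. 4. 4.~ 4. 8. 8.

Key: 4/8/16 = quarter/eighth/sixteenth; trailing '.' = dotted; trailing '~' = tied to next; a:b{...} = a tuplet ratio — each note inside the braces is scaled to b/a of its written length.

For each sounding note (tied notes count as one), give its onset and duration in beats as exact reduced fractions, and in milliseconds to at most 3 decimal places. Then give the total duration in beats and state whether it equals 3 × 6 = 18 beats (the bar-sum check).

1) 0.0ms=0b +4556.962ms=6b
2) 4556.962ms=6b +2278.481ms=3b
3) 6835.443ms=9b +4556.962ms=6b
4) 11392.405ms=15b +1139.241ms=3/2b
5) 12531.646ms=33/2b +1139.241ms=3/2b
Σ=18b of 18 (79bpm 6/8) — PASS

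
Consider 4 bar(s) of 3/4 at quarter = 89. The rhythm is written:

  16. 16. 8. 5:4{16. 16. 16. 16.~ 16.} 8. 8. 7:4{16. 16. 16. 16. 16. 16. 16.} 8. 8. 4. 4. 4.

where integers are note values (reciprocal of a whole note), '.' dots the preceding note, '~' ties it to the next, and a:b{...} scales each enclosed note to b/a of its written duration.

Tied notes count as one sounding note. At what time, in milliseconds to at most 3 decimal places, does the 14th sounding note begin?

note 14 onset = 75/14b = 3611.557ms

1. 0.0ms @ 0 + 252.809ms (3/8)
2. 252.809ms @ 3/8 + 252.809ms (3/8)
3. 505.618ms @ 3/4 + 505.618ms (3/4)
4. 1011.236ms @ 3/2 + 202.247ms (3/10)
5. 1213.483ms @ 9/5 + 202.247ms (3/10)
6. 1415.73ms @ 21/10 + 202.247ms (3/10)
7. 1617.978ms @ 12/5 + 404.494ms (3/5)
8. 2022.472ms @ 3 + 505.618ms (3/4)
9. 2528.09ms @ 15/4 + 505.618ms (3/4)
10. 3033.708ms @ 9/2 + 144.462ms (3/14)
11. 3178.17ms @ 33/7 + 144.462ms (3/14)
12. 3322.632ms @ 69/14 + 144.462ms (3/14)
13. 3467.095ms @ 36/7 + 144.462ms (3/14)
14. 3611.557ms @ 75/14 + 144.462ms (3/14)
15. 3756.019ms @ 39/7 + 144.462ms (3/14)
16. 3900.482ms @ 81/14 + 144.462ms (3/14)
17. 4044.944ms @ 6 + 505.618ms (3/4)
18. 4550.562ms @ 27/4 + 505.618ms (3/4)
19. 5056.18ms @ 15/2 + 1011.236ms (3/2)
20. 6067.416ms @ 9 + 1011.236ms (3/2)
21. 7078.652ms @ 21/2 + 1011.236ms (3/2)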